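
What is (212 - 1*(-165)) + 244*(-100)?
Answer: -24023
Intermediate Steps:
(212 - 1*(-165)) + 244*(-100) = (212 + 165) - 24400 = 377 - 24400 = -24023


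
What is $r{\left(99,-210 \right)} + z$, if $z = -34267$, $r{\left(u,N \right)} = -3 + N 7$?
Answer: $-35740$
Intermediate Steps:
$r{\left(u,N \right)} = -3 + 7 N$
$r{\left(99,-210 \right)} + z = \left(-3 + 7 \left(-210\right)\right) - 34267 = \left(-3 - 1470\right) - 34267 = -1473 - 34267 = -35740$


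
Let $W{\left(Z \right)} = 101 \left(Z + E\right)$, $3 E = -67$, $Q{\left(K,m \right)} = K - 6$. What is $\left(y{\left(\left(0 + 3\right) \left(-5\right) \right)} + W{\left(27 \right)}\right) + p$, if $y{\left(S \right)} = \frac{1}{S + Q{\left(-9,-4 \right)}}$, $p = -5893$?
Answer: $- \frac{54217}{10} \approx -5421.7$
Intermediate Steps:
$Q{\left(K,m \right)} = -6 + K$
$E = - \frac{67}{3}$ ($E = \frac{1}{3} \left(-67\right) = - \frac{67}{3} \approx -22.333$)
$y{\left(S \right)} = \frac{1}{-15 + S}$ ($y{\left(S \right)} = \frac{1}{S - 15} = \frac{1}{-15 + S}$)
$W{\left(Z \right)} = - \frac{6767}{3} + 101 Z$ ($W{\left(Z \right)} = 101 \left(Z - \frac{67}{3}\right) = 101 \left(- \frac{67}{3} + Z\right) = - \frac{6767}{3} + 101 Z$)
$\left(y{\left(\left(0 + 3\right) \left(-5\right) \right)} + W{\left(27 \right)}\right) + p = \left(\frac{1}{-15 + \left(0 + 3\right) \left(-5\right)} + \left(- \frac{6767}{3} + 101 \cdot 27\right)\right) - 5893 = \left(\frac{1}{-15 + 3 \left(-5\right)} + \left(- \frac{6767}{3} + 2727\right)\right) - 5893 = \left(\frac{1}{-15 - 15} + \frac{1414}{3}\right) - 5893 = \left(\frac{1}{-30} + \frac{1414}{3}\right) - 5893 = \left(- \frac{1}{30} + \frac{1414}{3}\right) - 5893 = \frac{4713}{10} - 5893 = - \frac{54217}{10}$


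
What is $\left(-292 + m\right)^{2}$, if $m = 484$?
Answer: $36864$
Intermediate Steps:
$\left(-292 + m\right)^{2} = \left(-292 + 484\right)^{2} = 192^{2} = 36864$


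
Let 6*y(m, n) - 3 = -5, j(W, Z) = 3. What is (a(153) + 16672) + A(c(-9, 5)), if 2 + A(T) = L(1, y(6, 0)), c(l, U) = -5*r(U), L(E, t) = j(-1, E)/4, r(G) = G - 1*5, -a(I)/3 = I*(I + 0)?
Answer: -214225/4 ≈ -53556.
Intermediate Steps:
y(m, n) = -⅓ (y(m, n) = ½ + (⅙)*(-5) = ½ - ⅚ = -⅓)
a(I) = -3*I² (a(I) = -3*I*(I + 0) = -3*I*I = -3*I²)
r(G) = -5 + G (r(G) = G - 5 = -5 + G)
L(E, t) = ¾ (L(E, t) = 3/4 = 3*(¼) = ¾)
c(l, U) = 25 - 5*U (c(l, U) = -5*(-5 + U) = 25 - 5*U)
A(T) = -5/4 (A(T) = -2 + ¾ = -5/4)
(a(153) + 16672) + A(c(-9, 5)) = (-3*153² + 16672) - 5/4 = (-3*23409 + 16672) - 5/4 = (-70227 + 16672) - 5/4 = -53555 - 5/4 = -214225/4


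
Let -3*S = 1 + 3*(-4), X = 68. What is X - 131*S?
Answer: -1237/3 ≈ -412.33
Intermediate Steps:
S = 11/3 (S = -(1 + 3*(-4))/3 = -(1 - 12)/3 = -⅓*(-11) = 11/3 ≈ 3.6667)
X - 131*S = 68 - 131*11/3 = 68 - 1441/3 = -1237/3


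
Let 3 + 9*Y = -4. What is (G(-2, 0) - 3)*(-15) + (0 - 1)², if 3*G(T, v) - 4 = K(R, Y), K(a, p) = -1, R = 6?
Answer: 31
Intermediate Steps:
Y = -7/9 (Y = -⅓ + (⅑)*(-4) = -⅓ - 4/9 = -7/9 ≈ -0.77778)
G(T, v) = 1 (G(T, v) = 4/3 + (⅓)*(-1) = 4/3 - ⅓ = 1)
(G(-2, 0) - 3)*(-15) + (0 - 1)² = (1 - 3)*(-15) + (0 - 1)² = -2*(-15) + (-1)² = 30 + 1 = 31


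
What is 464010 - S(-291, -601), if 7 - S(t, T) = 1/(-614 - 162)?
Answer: 360066327/776 ≈ 4.6400e+5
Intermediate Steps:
S(t, T) = 5433/776 (S(t, T) = 7 - 1/(-614 - 162) = 7 - 1/(-776) = 7 - 1*(-1/776) = 7 + 1/776 = 5433/776)
464010 - S(-291, -601) = 464010 - 1*5433/776 = 464010 - 5433/776 = 360066327/776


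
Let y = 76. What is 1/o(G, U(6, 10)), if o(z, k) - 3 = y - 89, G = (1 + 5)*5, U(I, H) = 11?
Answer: -⅒ ≈ -0.10000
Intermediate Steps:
G = 30 (G = 6*5 = 30)
o(z, k) = -10 (o(z, k) = 3 + (76 - 89) = 3 - 13 = -10)
1/o(G, U(6, 10)) = 1/(-10) = -⅒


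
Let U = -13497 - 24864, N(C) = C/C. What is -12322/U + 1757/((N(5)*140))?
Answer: 9875051/767220 ≈ 12.871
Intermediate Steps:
N(C) = 1
U = -38361
-12322/U + 1757/((N(5)*140)) = -12322/(-38361) + 1757/((1*140)) = -12322*(-1/38361) + 1757/140 = 12322/38361 + 1757*(1/140) = 12322/38361 + 251/20 = 9875051/767220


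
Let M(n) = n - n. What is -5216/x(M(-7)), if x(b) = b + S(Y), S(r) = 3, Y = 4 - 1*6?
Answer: -5216/3 ≈ -1738.7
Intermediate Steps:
M(n) = 0
Y = -2 (Y = 4 - 6 = -2)
x(b) = 3 + b (x(b) = b + 3 = 3 + b)
-5216/x(M(-7)) = -5216/(3 + 0) = -5216/3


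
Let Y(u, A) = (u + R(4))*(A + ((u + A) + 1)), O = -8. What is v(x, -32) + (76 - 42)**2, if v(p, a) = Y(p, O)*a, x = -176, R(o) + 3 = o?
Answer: -1068444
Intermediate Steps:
R(o) = -3 + o
Y(u, A) = (1 + u)*(1 + u + 2*A) (Y(u, A) = (u + (-3 + 4))*(A + ((u + A) + 1)) = (u + 1)*(A + ((A + u) + 1)) = (1 + u)*(A + (1 + A + u)) = (1 + u)*(1 + u + 2*A))
v(p, a) = a*(-15 + p**2 - 14*p) (v(p, a) = (1 + p**2 + 2*(-8) + 2*p + 2*(-8)*p)*a = (1 + p**2 - 16 + 2*p - 16*p)*a = (-15 + p**2 - 14*p)*a = a*(-15 + p**2 - 14*p))
v(x, -32) + (76 - 42)**2 = -32*(-15 + (-176)**2 - 14*(-176)) + (76 - 42)**2 = -32*(-15 + 30976 + 2464) + 34**2 = -32*33425 + 1156 = -1069600 + 1156 = -1068444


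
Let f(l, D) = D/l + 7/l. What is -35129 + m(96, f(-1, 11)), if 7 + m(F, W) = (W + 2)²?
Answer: -34880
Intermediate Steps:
f(l, D) = 7/l + D/l
m(F, W) = -7 + (2 + W)² (m(F, W) = -7 + (W + 2)² = -7 + (2 + W)²)
-35129 + m(96, f(-1, 11)) = -35129 + (-7 + (2 + (7 + 11)/(-1))²) = -35129 + (-7 + (2 - 1*18)²) = -35129 + (-7 + (2 - 18)²) = -35129 + (-7 + (-16)²) = -35129 + (-7 + 256) = -35129 + 249 = -34880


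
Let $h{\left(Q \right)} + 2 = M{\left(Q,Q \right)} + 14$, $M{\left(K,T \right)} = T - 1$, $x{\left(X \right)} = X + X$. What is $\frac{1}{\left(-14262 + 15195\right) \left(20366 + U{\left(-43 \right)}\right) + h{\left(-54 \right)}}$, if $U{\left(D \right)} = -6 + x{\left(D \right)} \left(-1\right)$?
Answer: $\frac{1}{19076075} \approx 5.2422 \cdot 10^{-8}$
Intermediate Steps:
$x{\left(X \right)} = 2 X$
$M{\left(K,T \right)} = -1 + T$
$U{\left(D \right)} = -6 - 2 D$ ($U{\left(D \right)} = -6 + 2 D \left(-1\right) = -6 - 2 D$)
$h{\left(Q \right)} = 11 + Q$ ($h{\left(Q \right)} = -2 + \left(\left(-1 + Q\right) + 14\right) = -2 + \left(13 + Q\right) = 11 + Q$)
$\frac{1}{\left(-14262 + 15195\right) \left(20366 + U{\left(-43 \right)}\right) + h{\left(-54 \right)}} = \frac{1}{\left(-14262 + 15195\right) \left(20366 - -80\right) + \left(11 - 54\right)} = \frac{1}{933 \left(20366 + \left(-6 + 86\right)\right) - 43} = \frac{1}{933 \left(20366 + 80\right) - 43} = \frac{1}{933 \cdot 20446 - 43} = \frac{1}{19076118 - 43} = \frac{1}{19076075}$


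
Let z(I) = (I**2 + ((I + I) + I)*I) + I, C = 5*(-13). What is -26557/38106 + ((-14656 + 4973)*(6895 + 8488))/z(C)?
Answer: -5676472549529/641514510 ≈ -8848.5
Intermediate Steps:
C = -65
z(I) = I + 4*I**2 (z(I) = (I**2 + (2*I + I)*I) + I = (I**2 + (3*I)*I) + I = (I**2 + 3*I**2) + I = 4*I**2 + I = I + 4*I**2)
-26557/38106 + ((-14656 + 4973)*(6895 + 8488))/z(C) = -26557/38106 + ((-14656 + 4973)*(6895 + 8488))/((-65*(1 + 4*(-65)))) = -26557*1/38106 + (-9683*15383)/((-65*(1 - 260))) = -26557/38106 - 148953589/((-65*(-259))) = -26557/38106 - 148953589/16835 = -5676472549529/641514510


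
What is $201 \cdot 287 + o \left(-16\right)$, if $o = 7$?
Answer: $57575$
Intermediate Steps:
$201 \cdot 287 + o \left(-16\right) = 201 \cdot 287 + 7 \left(-16\right) = 57687 - 112 = 57575$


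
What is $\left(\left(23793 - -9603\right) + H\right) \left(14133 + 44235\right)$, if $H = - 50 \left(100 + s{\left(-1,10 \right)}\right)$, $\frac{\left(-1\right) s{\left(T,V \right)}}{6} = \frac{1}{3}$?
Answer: $1663254528$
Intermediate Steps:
$s{\left(T,V \right)} = -2$ ($s{\left(T,V \right)} = - \frac{6}{3} = \left(-6\right) \frac{1}{3} = -2$)
$H = -4900$ ($H = - 50 \left(100 - 2\right) = \left(-50\right) 98 = -4900$)
$\left(\left(23793 - -9603\right) + H\right) \left(14133 + 44235\right) = \left(\left(23793 - -9603\right) - 4900\right) \left(14133 + 44235\right) = \left(\left(23793 + 9603\right) - 4900\right) 58368 = \left(33396 - 4900\right) 58368 = 28496 \cdot 58368 = 1663254528$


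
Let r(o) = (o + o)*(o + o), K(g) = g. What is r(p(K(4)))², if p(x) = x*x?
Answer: 1048576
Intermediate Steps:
p(x) = x²
r(o) = 4*o² (r(o) = (2*o)*(2*o) = 4*o²)
r(p(K(4)))² = (4*(4²)²)² = (4*16²)² = (4*256)² = 1024² = 1048576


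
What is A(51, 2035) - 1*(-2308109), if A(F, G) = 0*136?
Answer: 2308109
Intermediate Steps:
A(F, G) = 0
A(51, 2035) - 1*(-2308109) = 0 - 1*(-2308109) = 0 + 2308109 = 2308109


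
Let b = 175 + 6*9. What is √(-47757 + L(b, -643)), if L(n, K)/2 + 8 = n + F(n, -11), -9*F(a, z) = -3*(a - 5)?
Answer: I*√424491/3 ≈ 217.18*I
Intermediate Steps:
F(a, z) = -5/3 + a/3 (F(a, z) = -(-1)*(a - 5)/3 = -(-1)*(-5 + a)/3 = -(15 - 3*a)/9 = -5/3 + a/3)
b = 229 (b = 175 + 54 = 229)
L(n, K) = -58/3 + 8*n/3 (L(n, K) = -16 + 2*(n + (-5/3 + n/3)) = -16 + 2*(-5/3 + 4*n/3) = -16 + (-10/3 + 8*n/3) = -58/3 + 8*n/3)
√(-47757 + L(b, -643)) = √(-47757 + (-58/3 + (8/3)*229)) = √(-47757 + (-58/3 + 1832/3)) = √(-47757 + 1774/3) = √(-141497/3) = I*√424491/3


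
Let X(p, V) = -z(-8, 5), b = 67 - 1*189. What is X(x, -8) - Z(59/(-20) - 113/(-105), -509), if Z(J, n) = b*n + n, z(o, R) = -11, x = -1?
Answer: -61578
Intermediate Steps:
b = -122 (b = 67 - 189 = -122)
X(p, V) = 11 (X(p, V) = -1*(-11) = 11)
Z(J, n) = -121*n (Z(J, n) = -122*n + n = -121*n)
X(x, -8) - Z(59/(-20) - 113/(-105), -509) = 11 - (-121)*(-509) = 11 - 1*61589 = 11 - 61589 = -61578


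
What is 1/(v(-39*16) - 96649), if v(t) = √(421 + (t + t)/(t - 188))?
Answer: -19619747/1896228842028 - 5*√696493/1896228842028 ≈ -1.0349e-5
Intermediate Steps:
v(t) = √(421 + 2*t/(-188 + t)) (v(t) = √(421 + (2*t)/(-188 + t)) = √(421 + 2*t/(-188 + t)))
1/(v(-39*16) - 96649) = 1/(√47*√((-1684 + 9*(-39*16))/(-188 - 39*16)) - 96649) = 1/(√47*√((-1684 + 9*(-624))/(-188 - 624)) - 96649) = 1/(√47*√((-1684 - 5616)/(-812)) - 96649) = 1/(√47*√(-1/812*(-7300)) - 96649) = 1/(√47*√(1825/203) - 96649) = 1/(√47*(5*√14819/203) - 96649) = 1/(5*√696493/203 - 96649) = 1/(-96649 + 5*√696493/203)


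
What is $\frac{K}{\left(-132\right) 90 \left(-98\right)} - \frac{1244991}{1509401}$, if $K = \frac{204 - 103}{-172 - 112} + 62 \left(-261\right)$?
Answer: $- \frac{38053262901359}{45370420522560} \approx -0.83872$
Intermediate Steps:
$K = - \frac{4595789}{284}$ ($K = \frac{101}{-284} - 16182 = 101 \left(- \frac{1}{284}\right) - 16182 = - \frac{101}{284} - 16182 = - \frac{4595789}{284} \approx -16182.0$)
$\frac{K}{\left(-132\right) 90 \left(-98\right)} - \frac{1244991}{1509401} = - \frac{4595789}{284 \left(-132\right) 90 \left(-98\right)} - \frac{1244991}{1509401} = - \frac{4595789}{284 \left(\left(-11880\right) \left(-98\right)\right)} - \frac{1244991}{1509401} = - \frac{4595789}{284 \cdot 1164240} - \frac{1244991}{1509401} = \left(- \frac{4595789}{284}\right) \frac{1}{1164240} - \frac{1244991}{1509401} = - \frac{417799}{30058560} - \frac{1244991}{1509401} = - \frac{38053262901359}{45370420522560}$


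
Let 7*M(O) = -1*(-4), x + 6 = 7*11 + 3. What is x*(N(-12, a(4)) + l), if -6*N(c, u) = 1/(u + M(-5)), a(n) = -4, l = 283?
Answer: 1508083/72 ≈ 20946.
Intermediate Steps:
x = 74 (x = -6 + (7*11 + 3) = -6 + (77 + 3) = -6 + 80 = 74)
M(O) = 4/7 (M(O) = (-1*(-4))/7 = (1/7)*4 = 4/7)
N(c, u) = -1/(6*(4/7 + u)) (N(c, u) = -1/(6*(u + 4/7)) = -1/(6*(4/7 + u)))
x*(N(-12, a(4)) + l) = 74*(-7/(24 + 42*(-4)) + 283) = 74*(-7/(24 - 168) + 283) = 74*(-7/(-144) + 283) = 74*(-7*(-1/144) + 283) = 74*(7/144 + 283) = 74*(40759/144) = 1508083/72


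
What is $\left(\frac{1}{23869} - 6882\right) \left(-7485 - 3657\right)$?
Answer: $\frac{1830256863894}{23869} \approx 7.6679 \cdot 10^{7}$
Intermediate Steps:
$\left(\frac{1}{23869} - 6882\right) \left(-7485 - 3657\right) = \left(\frac{1}{23869} - 6882\right) \left(-11142\right) = \left(- \frac{164266457}{23869}\right) \left(-11142\right) = \frac{1830256863894}{23869}$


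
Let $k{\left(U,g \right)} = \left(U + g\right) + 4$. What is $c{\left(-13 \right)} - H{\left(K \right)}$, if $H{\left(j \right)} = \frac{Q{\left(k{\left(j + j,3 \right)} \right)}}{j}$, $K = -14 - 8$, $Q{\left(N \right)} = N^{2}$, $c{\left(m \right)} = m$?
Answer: $\frac{1083}{22} \approx 49.227$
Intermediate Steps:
$k{\left(U,g \right)} = 4 + U + g$
$K = -22$ ($K = -14 - 8 = -22$)
$H{\left(j \right)} = \frac{\left(7 + 2 j\right)^{2}}{j}$ ($H{\left(j \right)} = \frac{\left(4 + \left(j + j\right) + 3\right)^{2}}{j} = \frac{\left(4 + 2 j + 3\right)^{2}}{j} = \frac{\left(7 + 2 j\right)^{2}}{j}$)
$c{\left(-13 \right)} - H{\left(K \right)} = -13 - \frac{\left(7 + 2 \left(-22\right)\right)^{2}}{-22} = -13 - - \frac{\left(7 - 44\right)^{2}}{22} = -13 - - \frac{\left(-37\right)^{2}}{22} = -13 - \left(- \frac{1}{22}\right) 1369 = -13 - - \frac{1369}{22} = -13 + \frac{1369}{22} = \frac{1083}{22}$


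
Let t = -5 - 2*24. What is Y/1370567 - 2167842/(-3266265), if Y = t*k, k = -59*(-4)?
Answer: 20782399034/31749184555 ≈ 0.65458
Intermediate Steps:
t = -53 (t = -5 - 48 = -53)
k = 236
Y = -12508 (Y = -53*236 = -12508)
Y/1370567 - 2167842/(-3266265) = -12508/1370567 - 2167842/(-3266265) = -12508*1/1370567 - 2167842*(-1/3266265) = -12508/1370567 + 722614/1088755 = 20782399034/31749184555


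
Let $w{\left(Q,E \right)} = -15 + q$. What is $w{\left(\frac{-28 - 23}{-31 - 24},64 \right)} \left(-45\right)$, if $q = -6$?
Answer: $945$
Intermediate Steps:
$w{\left(Q,E \right)} = -21$ ($w{\left(Q,E \right)} = -15 - 6 = -21$)
$w{\left(\frac{-28 - 23}{-31 - 24},64 \right)} \left(-45\right) = \left(-21\right) \left(-45\right) = 945$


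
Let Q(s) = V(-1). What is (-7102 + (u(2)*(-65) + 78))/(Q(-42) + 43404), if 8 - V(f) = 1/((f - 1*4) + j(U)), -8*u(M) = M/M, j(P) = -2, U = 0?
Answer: -130963/810360 ≈ -0.16161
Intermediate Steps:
u(M) = -1/8 (u(M) = -M/(8*M) = -1/8*1 = -1/8)
V(f) = 8 - 1/(-6 + f) (V(f) = 8 - 1/((f - 1*4) - 2) = 8 - 1/((f - 4) - 2) = 8 - 1/((-4 + f) - 2) = 8 - 1/(-6 + f))
Q(s) = 57/7 (Q(s) = (-49 + 8*(-1))/(-6 - 1) = (-49 - 8)/(-7) = -1/7*(-57) = 57/7)
(-7102 + (u(2)*(-65) + 78))/(Q(-42) + 43404) = (-7102 + (-1/8*(-65) + 78))/(57/7 + 43404) = (-7102 + (65/8 + 78))/(303885/7) = (-7102 + 689/8)*(7/303885) = -56127/8*7/303885 = -130963/810360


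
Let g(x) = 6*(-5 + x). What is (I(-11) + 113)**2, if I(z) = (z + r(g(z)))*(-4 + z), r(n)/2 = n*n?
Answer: 76287544804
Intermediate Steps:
g(x) = -30 + 6*x
r(n) = 2*n**2 (r(n) = 2*(n*n) = 2*n**2)
I(z) = (-4 + z)*(z + 2*(-30 + 6*z)**2) (I(z) = (z + 2*(-30 + 6*z)**2)*(-4 + z) = (-4 + z)*(z + 2*(-30 + 6*z)**2))
(I(-11) + 113)**2 = ((-7200 - 1007*(-11)**2 + 72*(-11)**3 + 4676*(-11)) + 113)**2 = ((-7200 - 1007*121 + 72*(-1331) - 51436) + 113)**2 = ((-7200 - 121847 - 95832 - 51436) + 113)**2 = (-276315 + 113)**2 = (-276202)**2 = 76287544804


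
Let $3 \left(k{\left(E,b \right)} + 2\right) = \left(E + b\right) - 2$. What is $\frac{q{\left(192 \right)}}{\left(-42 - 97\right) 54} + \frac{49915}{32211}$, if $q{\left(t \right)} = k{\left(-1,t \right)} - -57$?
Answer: $\frac{2289266}{1492443} \approx 1.5339$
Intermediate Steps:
$k{\left(E,b \right)} = - \frac{8}{3} + \frac{E}{3} + \frac{b}{3}$ ($k{\left(E,b \right)} = -2 + \frac{\left(E + b\right) - 2}{3} = -2 + \frac{-2 + E + b}{3} = -2 + \left(- \frac{2}{3} + \frac{E}{3} + \frac{b}{3}\right) = - \frac{8}{3} + \frac{E}{3} + \frac{b}{3}$)
$q{\left(t \right)} = 54 + \frac{t}{3}$ ($q{\left(t \right)} = \left(- \frac{8}{3} + \frac{1}{3} \left(-1\right) + \frac{t}{3}\right) - -57 = \left(- \frac{8}{3} - \frac{1}{3} + \frac{t}{3}\right) + 57 = \left(-3 + \frac{t}{3}\right) + 57 = 54 + \frac{t}{3}$)
$\frac{q{\left(192 \right)}}{\left(-42 - 97\right) 54} + \frac{49915}{32211} = \frac{54 + \frac{1}{3} \cdot 192}{\left(-42 - 97\right) 54} + \frac{49915}{32211} = \frac{54 + 64}{\left(-139\right) 54} + 49915 \cdot \frac{1}{32211} = \frac{118}{-7506} + \frac{49915}{32211} = 118 \left(- \frac{1}{7506}\right) + \frac{49915}{32211} = - \frac{59}{3753} + \frac{49915}{32211} = \frac{2289266}{1492443}$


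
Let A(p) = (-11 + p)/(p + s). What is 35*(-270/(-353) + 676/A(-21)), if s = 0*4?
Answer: 43923495/2824 ≈ 15554.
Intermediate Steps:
s = 0
A(p) = (-11 + p)/p (A(p) = (-11 + p)/(p + 0) = (-11 + p)/p)
35*(-270/(-353) + 676/A(-21)) = 35*(-270/(-353) + 676/(((-11 - 21)/(-21)))) = 35*(-270*(-1/353) + 676/((-1/21*(-32)))) = 35*(270/353 + 676/(32/21)) = 35*(270/353 + 676*(21/32)) = 35*(270/353 + 3549/8) = 35*(1254957/2824) = 43923495/2824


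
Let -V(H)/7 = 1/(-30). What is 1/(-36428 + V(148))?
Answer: -30/1092833 ≈ -2.7452e-5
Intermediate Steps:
V(H) = 7/30 (V(H) = -7/(-30) = -7*(-1/30) = 7/30)
1/(-36428 + V(148)) = 1/(-36428 + 7/30) = 1/(-1092833/30) = -30/1092833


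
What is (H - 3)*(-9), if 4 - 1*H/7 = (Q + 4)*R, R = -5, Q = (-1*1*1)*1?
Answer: -1170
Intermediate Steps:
Q = -1 (Q = -1*1*1 = -1*1 = -1)
H = 133 (H = 28 - 7*(-1 + 4)*(-5) = 28 - 21*(-5) = 28 - 7*(-15) = 28 + 105 = 133)
(H - 3)*(-9) = (133 - 3)*(-9) = 130*(-9) = -1170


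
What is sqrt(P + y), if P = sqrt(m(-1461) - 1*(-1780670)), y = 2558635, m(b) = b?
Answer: sqrt(2558635 + sqrt(1779209)) ≈ 1600.0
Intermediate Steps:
P = sqrt(1779209) (P = sqrt(-1461 - 1*(-1780670)) = sqrt(-1461 + 1780670) = sqrt(1779209) ≈ 1333.9)
sqrt(P + y) = sqrt(sqrt(1779209) + 2558635) = sqrt(2558635 + sqrt(1779209))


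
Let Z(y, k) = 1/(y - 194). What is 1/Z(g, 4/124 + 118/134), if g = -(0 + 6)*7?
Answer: -236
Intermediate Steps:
g = -42 (g = -6*7 = -1*42 = -42)
Z(y, k) = 1/(-194 + y)
1/Z(g, 4/124 + 118/134) = 1/(1/(-194 - 42)) = 1/(1/(-236)) = 1/(-1/236) = -236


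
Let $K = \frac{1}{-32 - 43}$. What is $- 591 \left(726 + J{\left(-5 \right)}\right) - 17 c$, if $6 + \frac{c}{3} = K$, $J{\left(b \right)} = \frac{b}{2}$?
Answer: $- \frac{21364091}{50} \approx -4.2728 \cdot 10^{5}$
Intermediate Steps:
$J{\left(b \right)} = \frac{b}{2}$ ($J{\left(b \right)} = b \frac{1}{2} = \frac{b}{2}$)
$K = - \frac{1}{75}$ ($K = \frac{1}{-75} = - \frac{1}{75} \approx -0.013333$)
$c = - \frac{451}{25}$ ($c = -18 + 3 \left(- \frac{1}{75}\right) = -18 - \frac{1}{25} = - \frac{451}{25} \approx -18.04$)
$- 591 \left(726 + J{\left(-5 \right)}\right) - 17 c = - 591 \left(726 + \frac{1}{2} \left(-5\right)\right) - - \frac{7667}{25} = - 591 \left(726 - \frac{5}{2}\right) + \frac{7667}{25} = \left(-591\right) \frac{1447}{2} + \frac{7667}{25} = - \frac{855177}{2} + \frac{7667}{25} = - \frac{21364091}{50}$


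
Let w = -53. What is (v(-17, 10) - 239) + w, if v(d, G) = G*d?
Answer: -462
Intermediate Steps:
(v(-17, 10) - 239) + w = (10*(-17) - 239) - 53 = (-170 - 239) - 53 = -409 - 53 = -462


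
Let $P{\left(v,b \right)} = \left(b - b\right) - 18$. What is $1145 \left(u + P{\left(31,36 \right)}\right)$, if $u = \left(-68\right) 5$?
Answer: $-409910$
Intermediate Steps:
$u = -340$
$P{\left(v,b \right)} = -18$ ($P{\left(v,b \right)} = 0 - 18 = -18$)
$1145 \left(u + P{\left(31,36 \right)}\right) = 1145 \left(-340 - 18\right) = 1145 \left(-358\right) = -409910$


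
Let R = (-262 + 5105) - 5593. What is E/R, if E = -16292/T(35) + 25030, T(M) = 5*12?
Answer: -371377/11250 ≈ -33.011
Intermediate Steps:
T(M) = 60
E = 371377/15 (E = -16292/60 + 25030 = -16292*1/60 + 25030 = -4073/15 + 25030 = 371377/15 ≈ 24758.)
R = -750 (R = 4843 - 5593 = -750)
E/R = (371377/15)/(-750) = (371377/15)*(-1/750) = -371377/11250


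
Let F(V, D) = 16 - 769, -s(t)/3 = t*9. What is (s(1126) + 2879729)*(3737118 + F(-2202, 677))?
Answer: 10646125676355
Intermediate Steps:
s(t) = -27*t (s(t) = -3*t*9 = -27*t)
F(V, D) = -753
(s(1126) + 2879729)*(3737118 + F(-2202, 677)) = (-27*1126 + 2879729)*(3737118 - 753) = (-30402 + 2879729)*3736365 = 2849327*3736365 = 10646125676355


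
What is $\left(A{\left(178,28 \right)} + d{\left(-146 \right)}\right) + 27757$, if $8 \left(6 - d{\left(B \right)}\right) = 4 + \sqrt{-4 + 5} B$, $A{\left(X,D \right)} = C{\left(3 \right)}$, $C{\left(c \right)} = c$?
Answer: $\frac{111135}{4} \approx 27784.0$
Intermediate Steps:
$A{\left(X,D \right)} = 3$
$d{\left(B \right)} = \frac{11}{2} - \frac{B}{8}$ ($d{\left(B \right)} = 6 - \frac{4 + \sqrt{-4 + 5} B}{8} = 6 - \frac{4 + \sqrt{1} B}{8} = 6 - \frac{4 + 1 B}{8} = 6 - \frac{4 + B}{8} = 6 - \left(\frac{1}{2} + \frac{B}{8}\right) = \frac{11}{2} - \frac{B}{8}$)
$\left(A{\left(178,28 \right)} + d{\left(-146 \right)}\right) + 27757 = \left(3 + \left(\frac{11}{2} - - \frac{73}{4}\right)\right) + 27757 = \left(3 + \left(\frac{11}{2} + \frac{73}{4}\right)\right) + 27757 = \left(3 + \frac{95}{4}\right) + 27757 = \frac{107}{4} + 27757 = \frac{111135}{4}$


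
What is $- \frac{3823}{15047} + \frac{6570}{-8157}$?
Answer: $- \frac{43347667}{40912793} \approx -1.0595$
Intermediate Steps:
$- \frac{3823}{15047} + \frac{6570}{-8157} = \left(-3823\right) \frac{1}{15047} + 6570 \left(- \frac{1}{8157}\right) = - \frac{3823}{15047} - \frac{2190}{2719} = - \frac{43347667}{40912793}$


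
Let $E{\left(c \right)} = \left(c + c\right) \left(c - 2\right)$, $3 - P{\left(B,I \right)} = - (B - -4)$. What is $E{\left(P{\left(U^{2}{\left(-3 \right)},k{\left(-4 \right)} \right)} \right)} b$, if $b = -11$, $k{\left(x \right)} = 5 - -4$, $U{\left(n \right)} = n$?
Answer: $-4928$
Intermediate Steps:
$k{\left(x \right)} = 9$ ($k{\left(x \right)} = 5 + 4 = 9$)
$P{\left(B,I \right)} = 7 + B$ ($P{\left(B,I \right)} = 3 - - (B - -4) = 3 - - (B + 4) = 3 - - (4 + B) = 3 - \left(-4 - B\right) = 3 + \left(4 + B\right) = 7 + B$)
$E{\left(c \right)} = 2 c \left(-2 + c\right)$
$E{\left(P{\left(U^{2}{\left(-3 \right)},k{\left(-4 \right)} \right)} \right)} b = 2 \left(7 + \left(-3\right)^{2}\right) \left(-2 + \left(7 + \left(-3\right)^{2}\right)\right) \left(-11\right) = 2 \left(7 + 9\right) \left(-2 + \left(7 + 9\right)\right) \left(-11\right) = 2 \cdot 16 \left(-2 + 16\right) \left(-11\right) = 2 \cdot 16 \cdot 14 \left(-11\right) = 448 \left(-11\right) = -4928$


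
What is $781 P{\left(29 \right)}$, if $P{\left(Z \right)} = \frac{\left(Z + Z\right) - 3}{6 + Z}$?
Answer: $\frac{8591}{7} \approx 1227.3$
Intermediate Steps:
$P{\left(Z \right)} = \frac{-3 + 2 Z}{6 + Z}$ ($P{\left(Z \right)} = \frac{2 Z - 3}{6 + Z} = \frac{-3 + 2 Z}{6 + Z}$)
$781 P{\left(29 \right)} = 781 \frac{-3 + 2 \cdot 29}{6 + 29} = 781 \frac{-3 + 58}{35} = 781 \cdot \frac{1}{35} \cdot 55 = 781 \cdot \frac{11}{7} = \frac{8591}{7}$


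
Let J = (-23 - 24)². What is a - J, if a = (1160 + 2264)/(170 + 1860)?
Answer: -2240423/1015 ≈ -2207.3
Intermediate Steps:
J = 2209 (J = (-47)² = 2209)
a = 1712/1015 (a = 3424/2030 = 3424*(1/2030) = 1712/1015 ≈ 1.6867)
a - J = 1712/1015 - 1*2209 = 1712/1015 - 2209 = -2240423/1015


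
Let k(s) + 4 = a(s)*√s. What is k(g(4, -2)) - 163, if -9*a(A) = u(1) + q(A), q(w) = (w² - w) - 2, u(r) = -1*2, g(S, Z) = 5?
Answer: -167 - 16*√5/9 ≈ -170.98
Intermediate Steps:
u(r) = -2
q(w) = -2 + w² - w
a(A) = 4/9 - A²/9 + A/9 (a(A) = -(-2 + (-2 + A² - A))/9 = -(-4 + A² - A)/9 = 4/9 - A²/9 + A/9)
k(s) = -4 + √s*(4/9 - s²/9 + s/9) (k(s) = -4 + (4/9 - s²/9 + s/9)*√s = -4 + √s*(4/9 - s²/9 + s/9))
k(g(4, -2)) - 163 = (-4 + √5*(4 + 5 - 1*5²)/9) - 163 = (-4 + √5*(4 + 5 - 1*25)/9) - 163 = (-4 + √5*(4 + 5 - 25)/9) - 163 = (-4 + (⅑)*√5*(-16)) - 163 = (-4 - 16*√5/9) - 163 = -167 - 16*√5/9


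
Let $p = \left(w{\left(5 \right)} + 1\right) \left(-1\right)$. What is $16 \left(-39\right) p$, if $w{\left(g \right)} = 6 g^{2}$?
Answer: $94224$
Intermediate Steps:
$p = -151$ ($p = \left(6 \cdot 5^{2} + 1\right) \left(-1\right) = \left(6 \cdot 25 + 1\right) \left(-1\right) = \left(150 + 1\right) \left(-1\right) = 151 \left(-1\right) = -151$)
$16 \left(-39\right) p = 16 \left(-39\right) \left(-151\right) = \left(-624\right) \left(-151\right) = 94224$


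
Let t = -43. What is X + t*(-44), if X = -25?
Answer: 1867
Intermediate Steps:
X + t*(-44) = -25 - 43*(-44) = -25 + 1892 = 1867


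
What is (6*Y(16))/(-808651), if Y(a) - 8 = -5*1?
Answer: -18/808651 ≈ -2.2259e-5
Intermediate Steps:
Y(a) = 3 (Y(a) = 8 - 5*1 = 8 - 5 = 3)
(6*Y(16))/(-808651) = (6*3)/(-808651) = 18*(-1/808651) = -18/808651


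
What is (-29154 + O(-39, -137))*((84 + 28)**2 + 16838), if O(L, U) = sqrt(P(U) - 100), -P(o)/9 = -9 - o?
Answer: -856602828 + 58764*I*sqrt(313) ≈ -8.566e+8 + 1.0396e+6*I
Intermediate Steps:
P(o) = 81 + 9*o (P(o) = -9*(-9 - o) = 81 + 9*o)
O(L, U) = sqrt(-19 + 9*U) (O(L, U) = sqrt((81 + 9*U) - 100) = sqrt(-19 + 9*U))
(-29154 + O(-39, -137))*((84 + 28)**2 + 16838) = (-29154 + sqrt(-19 + 9*(-137)))*((84 + 28)**2 + 16838) = (-29154 + sqrt(-19 - 1233))*(112**2 + 16838) = (-29154 + sqrt(-1252))*(12544 + 16838) = (-29154 + 2*I*sqrt(313))*29382 = -856602828 + 58764*I*sqrt(313)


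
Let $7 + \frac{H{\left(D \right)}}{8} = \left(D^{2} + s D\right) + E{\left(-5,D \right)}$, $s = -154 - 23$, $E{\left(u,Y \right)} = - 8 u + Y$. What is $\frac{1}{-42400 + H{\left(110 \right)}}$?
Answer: $- \frac{1}{100216} \approx -9.9785 \cdot 10^{-6}$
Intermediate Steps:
$E{\left(u,Y \right)} = Y - 8 u$
$s = -177$
$H{\left(D \right)} = 264 - 1408 D + 8 D^{2}$ ($H{\left(D \right)} = -56 + 8 \left(\left(D^{2} - 177 D\right) + \left(D - -40\right)\right) = -56 + 8 \left(\left(D^{2} - 177 D\right) + \left(D + 40\right)\right) = -56 + 8 \left(\left(D^{2} - 177 D\right) + \left(40 + D\right)\right) = -56 + 8 \left(40 + D^{2} - 176 D\right) = -56 + \left(320 - 1408 D + 8 D^{2}\right) = 264 - 1408 D + 8 D^{2}$)
$\frac{1}{-42400 + H{\left(110 \right)}} = \frac{1}{-42400 + \left(264 - 154880 + 8 \cdot 110^{2}\right)} = \frac{1}{-42400 + \left(264 - 154880 + 8 \cdot 12100\right)} = \frac{1}{-42400 + \left(264 - 154880 + 96800\right)} = \frac{1}{-42400 - 57816} = \frac{1}{-100216} = - \frac{1}{100216}$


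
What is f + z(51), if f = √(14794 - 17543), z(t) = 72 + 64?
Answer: 136 + I*√2749 ≈ 136.0 + 52.431*I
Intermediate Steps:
z(t) = 136
f = I*√2749 (f = √(-2749) = I*√2749 ≈ 52.431*I)
f + z(51) = I*√2749 + 136 = 136 + I*√2749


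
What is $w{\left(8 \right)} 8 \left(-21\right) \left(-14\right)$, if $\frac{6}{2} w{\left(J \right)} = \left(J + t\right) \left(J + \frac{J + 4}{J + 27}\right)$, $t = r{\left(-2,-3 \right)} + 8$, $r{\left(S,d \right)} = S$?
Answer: $\frac{457856}{5} \approx 91571.0$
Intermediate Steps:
$t = 6$ ($t = -2 + 8 = 6$)
$w{\left(J \right)} = \frac{\left(6 + J\right) \left(J + \frac{4 + J}{27 + J}\right)}{3}$ ($w{\left(J \right)} = \frac{\left(J + 6\right) \left(J + \frac{J + 4}{J + 27}\right)}{3} = \frac{\left(6 + J\right) \left(J + \frac{4 + J}{27 + J}\right)}{3}$)
$w{\left(8 \right)} 8 \left(-21\right) \left(-14\right) = \frac{24 + 8^{3} + 34 \cdot 8^{2} + 172 \cdot 8}{3 \left(27 + 8\right)} 8 \left(-21\right) \left(-14\right) = \frac{24 + 512 + 34 \cdot 64 + 1376}{3 \cdot 35} \left(\left(-168\right) \left(-14\right)\right) = \frac{1}{3} \cdot \frac{1}{35} \left(24 + 512 + 2176 + 1376\right) 2352 = \frac{1}{3} \cdot \frac{1}{35} \cdot 4088 \cdot 2352 = \frac{584}{15} \cdot 2352 = \frac{457856}{5}$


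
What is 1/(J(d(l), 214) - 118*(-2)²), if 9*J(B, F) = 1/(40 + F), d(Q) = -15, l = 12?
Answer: -2286/1078991 ≈ -0.0021186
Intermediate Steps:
J(B, F) = 1/(9*(40 + F))
1/(J(d(l), 214) - 118*(-2)²) = 1/(1/(9*(40 + 214)) - 118*(-2)²) = 1/((⅑)/254 - 118*4) = 1/((⅑)*(1/254) - 472) = 1/(1/2286 - 472) = 1/(-1078991/2286) = -2286/1078991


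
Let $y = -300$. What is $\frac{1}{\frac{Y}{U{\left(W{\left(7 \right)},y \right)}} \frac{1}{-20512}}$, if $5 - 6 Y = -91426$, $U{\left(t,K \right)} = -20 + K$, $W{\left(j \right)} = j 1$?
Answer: $\frac{13127680}{30477} \approx 430.74$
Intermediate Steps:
$W{\left(j \right)} = j$
$Y = \frac{30477}{2}$ ($Y = \frac{5}{6} - - \frac{45713}{3} = \frac{5}{6} + \frac{45713}{3} = \frac{30477}{2} \approx 15239.0$)
$\frac{1}{\frac{Y}{U{\left(W{\left(7 \right)},y \right)}} \frac{1}{-20512}} = \frac{1}{\frac{30477}{2 \left(-20 - 300\right)} \frac{1}{-20512}} = \frac{1}{\frac{30477}{2 \left(-320\right)} \left(- \frac{1}{20512}\right)} = \frac{1}{\frac{30477}{2} \left(- \frac{1}{320}\right) \left(- \frac{1}{20512}\right)} = \frac{1}{\left(- \frac{30477}{640}\right) \left(- \frac{1}{20512}\right)} = \frac{1}{\frac{30477}{13127680}} = \frac{13127680}{30477}$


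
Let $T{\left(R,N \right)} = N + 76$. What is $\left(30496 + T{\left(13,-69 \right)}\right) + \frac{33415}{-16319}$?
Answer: $\frac{497745042}{16319} \approx 30501.0$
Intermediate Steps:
$T{\left(R,N \right)} = 76 + N$
$\left(30496 + T{\left(13,-69 \right)}\right) + \frac{33415}{-16319} = \left(30496 + \left(76 - 69\right)\right) + \frac{33415}{-16319} = \left(30496 + 7\right) + 33415 \left(- \frac{1}{16319}\right) = 30503 - \frac{33415}{16319} = \frac{497745042}{16319}$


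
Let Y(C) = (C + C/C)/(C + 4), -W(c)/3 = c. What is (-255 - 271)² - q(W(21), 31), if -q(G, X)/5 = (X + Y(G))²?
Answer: 980988561/3481 ≈ 2.8181e+5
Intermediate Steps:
W(c) = -3*c
Y(C) = (1 + C)/(4 + C) (Y(C) = (C + 1)/(4 + C) = (1 + C)/(4 + C))
q(G, X) = -5*(X + (1 + G)/(4 + G))²
(-255 - 271)² - q(W(21), 31) = (-255 - 271)² - (-5)*(1 - 3*21 + 31*(4 - 3*21))²/(4 - 3*21)² = (-526)² - (-5)*(1 - 63 + 31*(4 - 63))²/(4 - 63)² = 276676 - (-5)*(1 - 63 + 31*(-59))²/(-59)² = 276676 - (-5)*(1 - 63 - 1829)²/3481 = 276676 - (-5)*(-1891)²/3481 = 276676 - (-5)*3575881/3481 = 276676 - 1*(-17879405/3481) = 276676 + 17879405/3481 = 980988561/3481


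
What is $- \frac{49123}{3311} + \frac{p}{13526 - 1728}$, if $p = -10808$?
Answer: $- \frac{307669221}{19531589} \approx -15.752$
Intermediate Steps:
$- \frac{49123}{3311} + \frac{p}{13526 - 1728} = - \frac{49123}{3311} - \frac{10808}{13526 - 1728} = \left(-49123\right) \frac{1}{3311} - \frac{10808}{13526 - 1728} = - \frac{49123}{3311} - \frac{10808}{11798} = - \frac{49123}{3311} - \frac{5404}{5899} = - \frac{307669221}{19531589}$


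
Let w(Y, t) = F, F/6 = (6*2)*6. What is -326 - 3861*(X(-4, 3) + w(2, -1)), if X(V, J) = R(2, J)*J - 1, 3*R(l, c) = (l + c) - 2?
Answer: -1676000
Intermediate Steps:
R(l, c) = -⅔ + c/3 + l/3 (R(l, c) = ((l + c) - 2)/3 = ((c + l) - 2)/3 = (-2 + c + l)/3 = -⅔ + c/3 + l/3)
F = 432 (F = 6*((6*2)*6) = 6*(12*6) = 6*72 = 432)
X(V, J) = -1 + J²/3 (X(V, J) = (-⅔ + J/3 + (⅓)*2)*J - 1 = (-⅔ + J/3 + ⅔)*J - 1 = (J/3)*J - 1 = J²/3 - 1 = -1 + J²/3)
w(Y, t) = 432
-326 - 3861*(X(-4, 3) + w(2, -1)) = -326 - 3861*((-1 + (⅓)*3²) + 432) = -326 - 3861*((-1 + (⅓)*9) + 432) = -326 - 3861*((-1 + 3) + 432) = -326 - 3861*(2 + 432) = -326 - 3861*434 = -326 - 429*3906 = -326 - 1675674 = -1676000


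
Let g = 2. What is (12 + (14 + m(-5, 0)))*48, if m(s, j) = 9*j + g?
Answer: 1344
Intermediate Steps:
m(s, j) = 2 + 9*j (m(s, j) = 9*j + 2 = 2 + 9*j)
(12 + (14 + m(-5, 0)))*48 = (12 + (14 + (2 + 9*0)))*48 = (12 + (14 + (2 + 0)))*48 = (12 + (14 + 2))*48 = (12 + 16)*48 = 28*48 = 1344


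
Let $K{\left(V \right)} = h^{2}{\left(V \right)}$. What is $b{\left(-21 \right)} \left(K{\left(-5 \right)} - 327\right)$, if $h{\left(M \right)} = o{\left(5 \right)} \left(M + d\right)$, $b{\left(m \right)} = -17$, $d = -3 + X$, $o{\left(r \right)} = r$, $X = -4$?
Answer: $-55641$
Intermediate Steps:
$d = -7$ ($d = -3 - 4 = -7$)
$h{\left(M \right)} = -35 + 5 M$ ($h{\left(M \right)} = 5 \left(M - 7\right) = 5 \left(-7 + M\right) = -35 + 5 M$)
$K{\left(V \right)} = \left(-35 + 5 V\right)^{2}$
$b{\left(-21 \right)} \left(K{\left(-5 \right)} - 327\right) = - 17 \left(25 \left(-7 - 5\right)^{2} - 327\right) = - 17 \left(25 \left(-12\right)^{2} - 327\right) = - 17 \left(25 \cdot 144 - 327\right) = - 17 \left(3600 - 327\right) = \left(-17\right) 3273 = -55641$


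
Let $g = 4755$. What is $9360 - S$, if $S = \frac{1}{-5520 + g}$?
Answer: $\frac{7160401}{765} \approx 9360.0$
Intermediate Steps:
$S = - \frac{1}{765}$ ($S = \frac{1}{-5520 + 4755} = \frac{1}{-765} = - \frac{1}{765} \approx -0.0013072$)
$9360 - S = 9360 - - \frac{1}{765} = 9360 + \frac{1}{765} = \frac{7160401}{765}$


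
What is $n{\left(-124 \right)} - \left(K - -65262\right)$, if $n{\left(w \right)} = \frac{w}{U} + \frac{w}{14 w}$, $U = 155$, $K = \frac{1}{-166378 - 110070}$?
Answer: $- \frac{631461277549}{9675680} \approx -65263.0$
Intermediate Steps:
$K = - \frac{1}{276448}$ ($K = \frac{1}{-276448} = - \frac{1}{276448} \approx -3.6173 \cdot 10^{-6}$)
$n{\left(w \right)} = \frac{1}{14} + \frac{w}{155}$ ($n{\left(w \right)} = \frac{w}{155} + \frac{w}{14 w} = w \frac{1}{155} + w \frac{1}{14 w} = \frac{w}{155} + \frac{1}{14} = \frac{1}{14} + \frac{w}{155}$)
$n{\left(-124 \right)} - \left(K - -65262\right) = \left(\frac{1}{14} + \frac{1}{155} \left(-124\right)\right) - \left(- \frac{1}{276448} - -65262\right) = \left(\frac{1}{14} - \frac{4}{5}\right) - \left(- \frac{1}{276448} + 65262\right) = - \frac{51}{70} - \frac{18041549375}{276448} = - \frac{631461277549}{9675680}$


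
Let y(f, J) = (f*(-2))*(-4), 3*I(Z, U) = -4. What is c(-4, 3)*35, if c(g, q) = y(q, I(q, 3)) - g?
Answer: 980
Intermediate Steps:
I(Z, U) = -4/3 (I(Z, U) = (1/3)*(-4) = -4/3)
y(f, J) = 8*f (y(f, J) = -2*f*(-4) = 8*f)
c(g, q) = -g + 8*q (c(g, q) = 8*q - g = -g + 8*q)
c(-4, 3)*35 = (-1*(-4) + 8*3)*35 = (4 + 24)*35 = 28*35 = 980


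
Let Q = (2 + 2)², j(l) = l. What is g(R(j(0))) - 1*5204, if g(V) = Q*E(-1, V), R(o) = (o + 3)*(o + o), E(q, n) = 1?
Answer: -5188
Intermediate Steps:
Q = 16 (Q = 4² = 16)
R(o) = 2*o*(3 + o) (R(o) = (3 + o)*(2*o) = 2*o*(3 + o))
g(V) = 16 (g(V) = 16*1 = 16)
g(R(j(0))) - 1*5204 = 16 - 1*5204 = 16 - 5204 = -5188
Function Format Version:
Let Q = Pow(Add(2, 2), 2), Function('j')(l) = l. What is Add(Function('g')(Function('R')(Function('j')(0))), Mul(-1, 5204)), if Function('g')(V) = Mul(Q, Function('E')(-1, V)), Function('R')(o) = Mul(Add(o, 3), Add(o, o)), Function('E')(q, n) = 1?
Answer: -5188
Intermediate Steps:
Q = 16 (Q = Pow(4, 2) = 16)
Function('R')(o) = Mul(2, o, Add(3, o)) (Function('R')(o) = Mul(Add(3, o), Mul(2, o)) = Mul(2, o, Add(3, o)))
Function('g')(V) = 16 (Function('g')(V) = Mul(16, 1) = 16)
Add(Function('g')(Function('R')(Function('j')(0))), Mul(-1, 5204)) = Add(16, Mul(-1, 5204)) = Add(16, -5204) = -5188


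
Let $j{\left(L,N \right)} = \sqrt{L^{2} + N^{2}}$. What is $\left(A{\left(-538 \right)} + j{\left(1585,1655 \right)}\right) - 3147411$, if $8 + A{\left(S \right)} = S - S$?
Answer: $-3147419 + 25 \sqrt{8402} \approx -3.1451 \cdot 10^{6}$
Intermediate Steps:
$A{\left(S \right)} = -8$ ($A{\left(S \right)} = -8 + \left(S - S\right) = -8 + 0 = -8$)
$\left(A{\left(-538 \right)} + j{\left(1585,1655 \right)}\right) - 3147411 = \left(-8 + \sqrt{1585^{2} + 1655^{2}}\right) - 3147411 = \left(-8 + \sqrt{2512225 + 2739025}\right) - 3147411 = \left(-8 + \sqrt{5251250}\right) - 3147411 = \left(-8 + 25 \sqrt{8402}\right) - 3147411 = -3147419 + 25 \sqrt{8402}$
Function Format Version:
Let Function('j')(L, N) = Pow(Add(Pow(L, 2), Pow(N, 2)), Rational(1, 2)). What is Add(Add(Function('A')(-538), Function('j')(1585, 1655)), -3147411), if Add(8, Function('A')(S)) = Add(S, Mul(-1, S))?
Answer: Add(-3147419, Mul(25, Pow(8402, Rational(1, 2)))) ≈ -3.1451e+6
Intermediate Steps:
Function('A')(S) = -8 (Function('A')(S) = Add(-8, Add(S, Mul(-1, S))) = Add(-8, 0) = -8)
Add(Add(Function('A')(-538), Function('j')(1585, 1655)), -3147411) = Add(Add(-8, Pow(Add(Pow(1585, 2), Pow(1655, 2)), Rational(1, 2))), -3147411) = Add(Add(-8, Pow(Add(2512225, 2739025), Rational(1, 2))), -3147411) = Add(Add(-8, Pow(5251250, Rational(1, 2))), -3147411) = Add(Add(-8, Mul(25, Pow(8402, Rational(1, 2)))), -3147411) = Add(-3147419, Mul(25, Pow(8402, Rational(1, 2))))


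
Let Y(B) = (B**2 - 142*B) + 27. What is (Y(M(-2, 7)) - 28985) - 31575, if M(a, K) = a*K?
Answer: -58349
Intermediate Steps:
M(a, K) = K*a
Y(B) = 27 + B**2 - 142*B
(Y(M(-2, 7)) - 28985) - 31575 = ((27 + (7*(-2))**2 - 994*(-2)) - 28985) - 31575 = ((27 + (-14)**2 - 142*(-14)) - 28985) - 31575 = ((27 + 196 + 1988) - 28985) - 31575 = (2211 - 28985) - 31575 = -26774 - 31575 = -58349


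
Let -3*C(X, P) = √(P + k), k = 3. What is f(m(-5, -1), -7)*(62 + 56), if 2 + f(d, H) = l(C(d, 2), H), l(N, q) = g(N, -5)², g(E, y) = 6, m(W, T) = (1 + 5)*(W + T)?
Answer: 4012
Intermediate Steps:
m(W, T) = 6*T + 6*W (m(W, T) = 6*(T + W) = 6*T + 6*W)
C(X, P) = -√(3 + P)/3 (C(X, P) = -√(P + 3)/3 = -√(3 + P)/3)
l(N, q) = 36 (l(N, q) = 6² = 36)
f(d, H) = 34 (f(d, H) = -2 + 36 = 34)
f(m(-5, -1), -7)*(62 + 56) = 34*(62 + 56) = 34*118 = 4012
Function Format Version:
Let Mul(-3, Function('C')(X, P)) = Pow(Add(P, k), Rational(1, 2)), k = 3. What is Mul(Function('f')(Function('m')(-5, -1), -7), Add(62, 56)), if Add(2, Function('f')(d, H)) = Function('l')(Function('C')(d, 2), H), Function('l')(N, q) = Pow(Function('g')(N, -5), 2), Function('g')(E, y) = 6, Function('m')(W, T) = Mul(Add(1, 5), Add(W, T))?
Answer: 4012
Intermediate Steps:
Function('m')(W, T) = Add(Mul(6, T), Mul(6, W)) (Function('m')(W, T) = Mul(6, Add(T, W)) = Add(Mul(6, T), Mul(6, W)))
Function('C')(X, P) = Mul(Rational(-1, 3), Pow(Add(3, P), Rational(1, 2))) (Function('C')(X, P) = Mul(Rational(-1, 3), Pow(Add(P, 3), Rational(1, 2))) = Mul(Rational(-1, 3), Pow(Add(3, P), Rational(1, 2))))
Function('l')(N, q) = 36 (Function('l')(N, q) = Pow(6, 2) = 36)
Function('f')(d, H) = 34 (Function('f')(d, H) = Add(-2, 36) = 34)
Mul(Function('f')(Function('m')(-5, -1), -7), Add(62, 56)) = Mul(34, Add(62, 56)) = Mul(34, 118) = 4012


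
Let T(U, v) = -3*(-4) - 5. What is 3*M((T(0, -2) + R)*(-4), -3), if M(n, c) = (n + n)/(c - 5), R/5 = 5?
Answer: 96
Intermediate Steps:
R = 25 (R = 5*5 = 25)
T(U, v) = 7 (T(U, v) = 12 - 5 = 7)
M(n, c) = 2*n/(-5 + c) (M(n, c) = (2*n)/(-5 + c) = 2*n/(-5 + c))
3*M((T(0, -2) + R)*(-4), -3) = 3*(2*((7 + 25)*(-4))/(-5 - 3)) = 3*(2*(32*(-4))/(-8)) = 3*(2*(-128)*(-⅛)) = 3*32 = 96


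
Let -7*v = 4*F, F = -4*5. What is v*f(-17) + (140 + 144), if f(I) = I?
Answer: 628/7 ≈ 89.714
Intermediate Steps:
F = -20
v = 80/7 (v = -4*(-20)/7 = -⅐*(-80) = 80/7 ≈ 11.429)
v*f(-17) + (140 + 144) = (80/7)*(-17) + (140 + 144) = -1360/7 + 284 = 628/7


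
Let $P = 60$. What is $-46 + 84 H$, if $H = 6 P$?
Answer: $30194$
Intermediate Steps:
$H = 360$ ($H = 6 \cdot 60 = 360$)
$-46 + 84 H = -46 + 84 \cdot 360 = -46 + 30240 = 30194$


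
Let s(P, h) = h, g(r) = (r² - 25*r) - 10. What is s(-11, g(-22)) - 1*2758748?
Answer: -2757724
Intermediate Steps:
g(r) = -10 + r² - 25*r
s(-11, g(-22)) - 1*2758748 = (-10 + (-22)² - 25*(-22)) - 1*2758748 = (-10 + 484 + 550) - 2758748 = 1024 - 2758748 = -2757724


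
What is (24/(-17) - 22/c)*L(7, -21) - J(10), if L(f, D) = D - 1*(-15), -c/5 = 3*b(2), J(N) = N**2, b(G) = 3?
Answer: -24088/255 ≈ -94.463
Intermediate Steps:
c = -45 (c = -15*3 = -5*9 = -45)
L(f, D) = 15 + D (L(f, D) = D + 15 = 15 + D)
(24/(-17) - 22/c)*L(7, -21) - J(10) = (24/(-17) - 22/(-45))*(15 - 21) - 1*10**2 = (24*(-1/17) - 22*(-1/45))*(-6) - 1*100 = (-24/17 + 22/45)*(-6) - 100 = -706/765*(-6) - 100 = 1412/255 - 100 = -24088/255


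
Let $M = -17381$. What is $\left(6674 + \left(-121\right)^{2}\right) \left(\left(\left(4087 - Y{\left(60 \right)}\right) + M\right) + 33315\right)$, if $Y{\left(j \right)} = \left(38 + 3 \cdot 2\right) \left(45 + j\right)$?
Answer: $328272315$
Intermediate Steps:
$Y{\left(j \right)} = 1980 + 44 j$ ($Y{\left(j \right)} = \left(38 + 6\right) \left(45 + j\right) = 44 \left(45 + j\right) = 1980 + 44 j$)
$\left(6674 + \left(-121\right)^{2}\right) \left(\left(\left(4087 - Y{\left(60 \right)}\right) + M\right) + 33315\right) = \left(6674 + \left(-121\right)^{2}\right) \left(\left(\left(4087 - \left(1980 + 44 \cdot 60\right)\right) - 17381\right) + 33315\right) = \left(6674 + 14641\right) \left(\left(\left(4087 - \left(1980 + 2640\right)\right) - 17381\right) + 33315\right) = 21315 \left(\left(\left(4087 - 4620\right) - 17381\right) + 33315\right) = 21315 \left(\left(-533 - 17381\right) + 33315\right) = 21315 \left(-17914 + 33315\right) = 21315 \cdot 15401 = 328272315$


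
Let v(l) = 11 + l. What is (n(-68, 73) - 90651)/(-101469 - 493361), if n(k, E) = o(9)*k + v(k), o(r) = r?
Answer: 9132/59483 ≈ 0.15352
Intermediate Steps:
n(k, E) = 11 + 10*k (n(k, E) = 9*k + (11 + k) = 11 + 10*k)
(n(-68, 73) - 90651)/(-101469 - 493361) = ((11 + 10*(-68)) - 90651)/(-101469 - 493361) = ((11 - 680) - 90651)/(-594830) = (-669 - 90651)*(-1/594830) = -91320*(-1/594830) = 9132/59483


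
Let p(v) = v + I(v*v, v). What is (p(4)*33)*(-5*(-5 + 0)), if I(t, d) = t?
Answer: 16500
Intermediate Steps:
p(v) = v + v**2 (p(v) = v + v*v = v + v**2)
(p(4)*33)*(-5*(-5 + 0)) = ((4*(1 + 4))*33)*(-5*(-5 + 0)) = ((4*5)*33)*(-5*(-5)) = (20*33)*25 = 660*25 = 16500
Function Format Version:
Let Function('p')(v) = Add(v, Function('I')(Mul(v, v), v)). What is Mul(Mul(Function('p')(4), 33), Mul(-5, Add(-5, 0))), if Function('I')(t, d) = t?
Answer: 16500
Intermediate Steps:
Function('p')(v) = Add(v, Pow(v, 2)) (Function('p')(v) = Add(v, Mul(v, v)) = Add(v, Pow(v, 2)))
Mul(Mul(Function('p')(4), 33), Mul(-5, Add(-5, 0))) = Mul(Mul(Mul(4, Add(1, 4)), 33), Mul(-5, Add(-5, 0))) = Mul(Mul(Mul(4, 5), 33), Mul(-5, -5)) = Mul(Mul(20, 33), 25) = Mul(660, 25) = 16500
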